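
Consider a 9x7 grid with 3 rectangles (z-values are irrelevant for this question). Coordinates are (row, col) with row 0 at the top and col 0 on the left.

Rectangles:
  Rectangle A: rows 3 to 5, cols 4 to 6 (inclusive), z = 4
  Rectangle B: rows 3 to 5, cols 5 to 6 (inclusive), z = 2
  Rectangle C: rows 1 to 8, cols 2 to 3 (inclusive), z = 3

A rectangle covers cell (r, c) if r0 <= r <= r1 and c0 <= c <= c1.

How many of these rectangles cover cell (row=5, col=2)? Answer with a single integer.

Answer: 1

Derivation:
Check cell (5,2):
  A: rows 3-5 cols 4-6 -> outside (col miss)
  B: rows 3-5 cols 5-6 -> outside (col miss)
  C: rows 1-8 cols 2-3 -> covers
Count covering = 1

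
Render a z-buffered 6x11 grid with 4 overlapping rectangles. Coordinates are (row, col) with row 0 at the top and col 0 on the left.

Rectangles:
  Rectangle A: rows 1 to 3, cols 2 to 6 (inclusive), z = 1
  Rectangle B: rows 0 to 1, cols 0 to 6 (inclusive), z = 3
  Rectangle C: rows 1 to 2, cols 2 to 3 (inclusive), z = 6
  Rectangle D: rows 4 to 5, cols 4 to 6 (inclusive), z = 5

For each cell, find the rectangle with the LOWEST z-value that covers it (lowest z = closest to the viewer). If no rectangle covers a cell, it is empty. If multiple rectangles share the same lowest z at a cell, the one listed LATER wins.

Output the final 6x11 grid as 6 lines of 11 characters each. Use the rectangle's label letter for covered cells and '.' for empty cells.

BBBBBBB....
BBAAAAA....
..AAAAA....
..AAAAA....
....DDD....
....DDD....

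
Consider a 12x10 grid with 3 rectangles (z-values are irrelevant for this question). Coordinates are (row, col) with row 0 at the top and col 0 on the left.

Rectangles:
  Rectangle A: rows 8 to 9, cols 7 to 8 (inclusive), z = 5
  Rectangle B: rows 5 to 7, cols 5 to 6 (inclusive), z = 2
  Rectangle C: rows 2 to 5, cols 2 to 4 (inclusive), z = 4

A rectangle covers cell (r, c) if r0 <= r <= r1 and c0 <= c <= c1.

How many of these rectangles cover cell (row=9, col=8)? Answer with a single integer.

Check cell (9,8):
  A: rows 8-9 cols 7-8 -> covers
  B: rows 5-7 cols 5-6 -> outside (row miss)
  C: rows 2-5 cols 2-4 -> outside (row miss)
Count covering = 1

Answer: 1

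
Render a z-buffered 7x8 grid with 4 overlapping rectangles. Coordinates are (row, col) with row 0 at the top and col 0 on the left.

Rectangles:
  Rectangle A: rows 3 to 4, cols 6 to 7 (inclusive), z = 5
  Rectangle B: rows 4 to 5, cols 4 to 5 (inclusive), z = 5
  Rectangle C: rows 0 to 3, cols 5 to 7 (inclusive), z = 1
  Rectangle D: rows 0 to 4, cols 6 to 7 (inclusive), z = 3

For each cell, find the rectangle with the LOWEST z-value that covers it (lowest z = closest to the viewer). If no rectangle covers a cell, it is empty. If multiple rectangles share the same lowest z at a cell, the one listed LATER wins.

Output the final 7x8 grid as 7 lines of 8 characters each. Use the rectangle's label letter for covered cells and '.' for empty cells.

.....CCC
.....CCC
.....CCC
.....CCC
....BBDD
....BB..
........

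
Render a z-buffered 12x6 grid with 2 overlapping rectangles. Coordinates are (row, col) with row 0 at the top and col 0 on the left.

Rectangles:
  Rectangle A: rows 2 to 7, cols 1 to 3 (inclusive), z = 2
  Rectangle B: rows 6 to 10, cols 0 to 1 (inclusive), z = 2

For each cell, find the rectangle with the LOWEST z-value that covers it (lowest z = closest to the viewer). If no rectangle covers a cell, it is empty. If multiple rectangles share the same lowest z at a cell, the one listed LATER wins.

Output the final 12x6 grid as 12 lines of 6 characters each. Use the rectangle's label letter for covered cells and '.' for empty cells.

......
......
.AAA..
.AAA..
.AAA..
.AAA..
BBAA..
BBAA..
BB....
BB....
BB....
......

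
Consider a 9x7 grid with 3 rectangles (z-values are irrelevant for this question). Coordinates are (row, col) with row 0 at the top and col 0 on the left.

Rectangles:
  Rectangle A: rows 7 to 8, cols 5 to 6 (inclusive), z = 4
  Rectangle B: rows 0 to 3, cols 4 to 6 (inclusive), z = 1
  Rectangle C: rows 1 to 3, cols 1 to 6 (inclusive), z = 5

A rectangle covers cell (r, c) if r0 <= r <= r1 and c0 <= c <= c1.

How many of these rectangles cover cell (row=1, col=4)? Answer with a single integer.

Check cell (1,4):
  A: rows 7-8 cols 5-6 -> outside (row miss)
  B: rows 0-3 cols 4-6 -> covers
  C: rows 1-3 cols 1-6 -> covers
Count covering = 2

Answer: 2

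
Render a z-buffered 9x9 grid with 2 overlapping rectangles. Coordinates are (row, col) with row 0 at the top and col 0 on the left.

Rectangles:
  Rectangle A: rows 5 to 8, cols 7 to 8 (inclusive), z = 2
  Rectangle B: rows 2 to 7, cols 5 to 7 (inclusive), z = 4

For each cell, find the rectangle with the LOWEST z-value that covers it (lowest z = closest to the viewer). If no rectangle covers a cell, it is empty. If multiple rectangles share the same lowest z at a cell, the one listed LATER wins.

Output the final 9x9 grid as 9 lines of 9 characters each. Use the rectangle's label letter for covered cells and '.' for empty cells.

.........
.........
.....BBB.
.....BBB.
.....BBB.
.....BBAA
.....BBAA
.....BBAA
.......AA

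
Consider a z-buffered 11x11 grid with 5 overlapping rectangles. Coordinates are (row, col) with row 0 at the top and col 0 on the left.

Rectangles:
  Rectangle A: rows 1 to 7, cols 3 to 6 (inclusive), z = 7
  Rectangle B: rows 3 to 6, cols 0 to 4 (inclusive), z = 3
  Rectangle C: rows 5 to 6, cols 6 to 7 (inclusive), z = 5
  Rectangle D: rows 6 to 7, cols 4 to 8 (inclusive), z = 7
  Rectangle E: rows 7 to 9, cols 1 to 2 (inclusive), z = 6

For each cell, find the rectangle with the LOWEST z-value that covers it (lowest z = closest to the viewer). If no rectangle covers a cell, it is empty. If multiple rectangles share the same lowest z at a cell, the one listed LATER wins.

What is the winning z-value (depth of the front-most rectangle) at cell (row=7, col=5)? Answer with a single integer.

Answer: 7

Derivation:
Check cell (7,5):
  A: rows 1-7 cols 3-6 z=7 -> covers; best now A (z=7)
  B: rows 3-6 cols 0-4 -> outside (row miss)
  C: rows 5-6 cols 6-7 -> outside (row miss)
  D: rows 6-7 cols 4-8 z=7 -> covers; best now D (z=7)
  E: rows 7-9 cols 1-2 -> outside (col miss)
Winner: D at z=7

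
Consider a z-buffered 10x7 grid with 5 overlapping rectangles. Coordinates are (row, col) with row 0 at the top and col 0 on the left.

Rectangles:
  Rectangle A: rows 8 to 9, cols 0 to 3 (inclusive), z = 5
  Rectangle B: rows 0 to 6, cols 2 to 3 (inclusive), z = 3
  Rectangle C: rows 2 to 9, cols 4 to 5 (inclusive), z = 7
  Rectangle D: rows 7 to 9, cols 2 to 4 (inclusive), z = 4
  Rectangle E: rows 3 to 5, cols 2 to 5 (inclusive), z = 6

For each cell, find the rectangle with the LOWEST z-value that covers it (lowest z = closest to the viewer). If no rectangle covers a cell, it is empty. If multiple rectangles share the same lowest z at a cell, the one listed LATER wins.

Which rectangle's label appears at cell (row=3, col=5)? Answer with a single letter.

Answer: E

Derivation:
Check cell (3,5):
  A: rows 8-9 cols 0-3 -> outside (row miss)
  B: rows 0-6 cols 2-3 -> outside (col miss)
  C: rows 2-9 cols 4-5 z=7 -> covers; best now C (z=7)
  D: rows 7-9 cols 2-4 -> outside (row miss)
  E: rows 3-5 cols 2-5 z=6 -> covers; best now E (z=6)
Winner: E at z=6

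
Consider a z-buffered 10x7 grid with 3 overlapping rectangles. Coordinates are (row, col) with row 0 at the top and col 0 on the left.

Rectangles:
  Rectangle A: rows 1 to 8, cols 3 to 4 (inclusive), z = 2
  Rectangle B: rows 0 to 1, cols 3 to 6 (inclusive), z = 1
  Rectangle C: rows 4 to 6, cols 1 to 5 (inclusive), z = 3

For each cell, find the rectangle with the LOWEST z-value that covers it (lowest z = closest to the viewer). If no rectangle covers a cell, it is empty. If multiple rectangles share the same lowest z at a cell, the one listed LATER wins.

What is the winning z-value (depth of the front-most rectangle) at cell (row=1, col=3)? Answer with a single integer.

Check cell (1,3):
  A: rows 1-8 cols 3-4 z=2 -> covers; best now A (z=2)
  B: rows 0-1 cols 3-6 z=1 -> covers; best now B (z=1)
  C: rows 4-6 cols 1-5 -> outside (row miss)
Winner: B at z=1

Answer: 1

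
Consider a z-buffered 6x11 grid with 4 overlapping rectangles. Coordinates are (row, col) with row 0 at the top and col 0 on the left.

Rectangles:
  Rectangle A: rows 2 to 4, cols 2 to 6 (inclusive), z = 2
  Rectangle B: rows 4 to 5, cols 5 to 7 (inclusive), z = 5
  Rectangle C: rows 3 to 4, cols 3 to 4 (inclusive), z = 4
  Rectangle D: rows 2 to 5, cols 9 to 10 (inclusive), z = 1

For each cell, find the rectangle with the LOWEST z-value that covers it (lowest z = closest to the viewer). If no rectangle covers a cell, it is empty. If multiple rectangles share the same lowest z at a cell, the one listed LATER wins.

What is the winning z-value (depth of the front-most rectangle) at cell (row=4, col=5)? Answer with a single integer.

Check cell (4,5):
  A: rows 2-4 cols 2-6 z=2 -> covers; best now A (z=2)
  B: rows 4-5 cols 5-7 z=5 -> covers; best now A (z=2)
  C: rows 3-4 cols 3-4 -> outside (col miss)
  D: rows 2-5 cols 9-10 -> outside (col miss)
Winner: A at z=2

Answer: 2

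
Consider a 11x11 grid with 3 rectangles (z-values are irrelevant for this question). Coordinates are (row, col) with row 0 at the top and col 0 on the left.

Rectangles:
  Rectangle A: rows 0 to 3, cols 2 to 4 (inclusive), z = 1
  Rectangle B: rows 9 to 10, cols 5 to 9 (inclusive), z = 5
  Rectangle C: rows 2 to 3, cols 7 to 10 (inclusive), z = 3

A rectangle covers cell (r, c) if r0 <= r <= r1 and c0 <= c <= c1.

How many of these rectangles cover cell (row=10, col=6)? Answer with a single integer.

Answer: 1

Derivation:
Check cell (10,6):
  A: rows 0-3 cols 2-4 -> outside (row miss)
  B: rows 9-10 cols 5-9 -> covers
  C: rows 2-3 cols 7-10 -> outside (row miss)
Count covering = 1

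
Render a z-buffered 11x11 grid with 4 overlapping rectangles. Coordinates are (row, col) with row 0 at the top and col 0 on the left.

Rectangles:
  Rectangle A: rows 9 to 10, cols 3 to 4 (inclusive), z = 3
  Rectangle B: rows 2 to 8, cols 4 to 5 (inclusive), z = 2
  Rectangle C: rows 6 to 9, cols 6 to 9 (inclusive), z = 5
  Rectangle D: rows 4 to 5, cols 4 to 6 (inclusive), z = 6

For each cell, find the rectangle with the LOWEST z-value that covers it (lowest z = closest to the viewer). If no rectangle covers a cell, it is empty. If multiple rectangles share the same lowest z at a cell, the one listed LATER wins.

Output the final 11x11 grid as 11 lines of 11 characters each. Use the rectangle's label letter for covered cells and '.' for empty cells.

...........
...........
....BB.....
....BB.....
....BBD....
....BBD....
....BBCCCC.
....BBCCCC.
....BBCCCC.
...AA.CCCC.
...AA......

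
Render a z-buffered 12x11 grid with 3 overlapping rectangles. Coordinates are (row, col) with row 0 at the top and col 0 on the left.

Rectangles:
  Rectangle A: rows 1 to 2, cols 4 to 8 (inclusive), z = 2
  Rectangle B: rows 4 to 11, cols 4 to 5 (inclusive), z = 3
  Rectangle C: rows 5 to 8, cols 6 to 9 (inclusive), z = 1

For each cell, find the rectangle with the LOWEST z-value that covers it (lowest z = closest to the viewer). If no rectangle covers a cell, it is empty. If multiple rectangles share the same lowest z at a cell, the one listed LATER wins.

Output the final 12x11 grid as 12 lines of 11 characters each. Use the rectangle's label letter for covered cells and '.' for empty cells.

...........
....AAAAA..
....AAAAA..
...........
....BB.....
....BBCCCC.
....BBCCCC.
....BBCCCC.
....BBCCCC.
....BB.....
....BB.....
....BB.....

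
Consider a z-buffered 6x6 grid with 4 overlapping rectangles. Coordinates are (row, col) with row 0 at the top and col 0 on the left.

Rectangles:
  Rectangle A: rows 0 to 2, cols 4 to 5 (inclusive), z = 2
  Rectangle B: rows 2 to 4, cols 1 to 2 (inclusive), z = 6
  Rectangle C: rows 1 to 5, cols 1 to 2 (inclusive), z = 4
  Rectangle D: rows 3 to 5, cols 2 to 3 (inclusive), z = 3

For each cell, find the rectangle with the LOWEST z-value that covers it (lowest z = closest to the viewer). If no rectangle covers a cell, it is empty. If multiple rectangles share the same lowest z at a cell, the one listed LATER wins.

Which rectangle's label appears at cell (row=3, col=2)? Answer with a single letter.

Check cell (3,2):
  A: rows 0-2 cols 4-5 -> outside (row miss)
  B: rows 2-4 cols 1-2 z=6 -> covers; best now B (z=6)
  C: rows 1-5 cols 1-2 z=4 -> covers; best now C (z=4)
  D: rows 3-5 cols 2-3 z=3 -> covers; best now D (z=3)
Winner: D at z=3

Answer: D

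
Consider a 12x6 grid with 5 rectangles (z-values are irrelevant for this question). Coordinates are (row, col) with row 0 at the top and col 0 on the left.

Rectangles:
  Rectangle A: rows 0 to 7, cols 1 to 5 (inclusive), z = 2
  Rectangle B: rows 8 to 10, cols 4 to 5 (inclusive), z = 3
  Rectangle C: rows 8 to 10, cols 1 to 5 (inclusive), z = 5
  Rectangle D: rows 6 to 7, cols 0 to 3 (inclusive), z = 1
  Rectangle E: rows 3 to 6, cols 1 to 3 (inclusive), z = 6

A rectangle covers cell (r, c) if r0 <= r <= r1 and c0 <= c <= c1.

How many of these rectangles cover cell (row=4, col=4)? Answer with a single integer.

Check cell (4,4):
  A: rows 0-7 cols 1-5 -> covers
  B: rows 8-10 cols 4-5 -> outside (row miss)
  C: rows 8-10 cols 1-5 -> outside (row miss)
  D: rows 6-7 cols 0-3 -> outside (row miss)
  E: rows 3-6 cols 1-3 -> outside (col miss)
Count covering = 1

Answer: 1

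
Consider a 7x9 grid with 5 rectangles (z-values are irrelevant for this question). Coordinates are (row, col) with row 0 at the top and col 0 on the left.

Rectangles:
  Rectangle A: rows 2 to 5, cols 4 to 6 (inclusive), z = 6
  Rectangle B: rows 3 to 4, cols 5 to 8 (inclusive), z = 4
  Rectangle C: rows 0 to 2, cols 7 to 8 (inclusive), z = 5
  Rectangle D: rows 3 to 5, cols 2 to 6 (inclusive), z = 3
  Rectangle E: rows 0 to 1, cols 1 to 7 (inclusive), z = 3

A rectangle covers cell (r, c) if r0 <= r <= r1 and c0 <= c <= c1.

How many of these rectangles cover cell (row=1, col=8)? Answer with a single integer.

Answer: 1

Derivation:
Check cell (1,8):
  A: rows 2-5 cols 4-6 -> outside (row miss)
  B: rows 3-4 cols 5-8 -> outside (row miss)
  C: rows 0-2 cols 7-8 -> covers
  D: rows 3-5 cols 2-6 -> outside (row miss)
  E: rows 0-1 cols 1-7 -> outside (col miss)
Count covering = 1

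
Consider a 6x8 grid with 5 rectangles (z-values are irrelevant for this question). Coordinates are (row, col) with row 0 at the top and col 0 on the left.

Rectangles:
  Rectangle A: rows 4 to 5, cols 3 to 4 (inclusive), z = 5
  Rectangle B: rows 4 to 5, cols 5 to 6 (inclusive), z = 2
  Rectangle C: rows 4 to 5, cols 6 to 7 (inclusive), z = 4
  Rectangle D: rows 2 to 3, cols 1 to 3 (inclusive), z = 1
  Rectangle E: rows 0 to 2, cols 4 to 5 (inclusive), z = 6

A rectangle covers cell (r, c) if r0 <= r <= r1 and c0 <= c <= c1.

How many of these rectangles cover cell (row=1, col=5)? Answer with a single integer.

Answer: 1

Derivation:
Check cell (1,5):
  A: rows 4-5 cols 3-4 -> outside (row miss)
  B: rows 4-5 cols 5-6 -> outside (row miss)
  C: rows 4-5 cols 6-7 -> outside (row miss)
  D: rows 2-3 cols 1-3 -> outside (row miss)
  E: rows 0-2 cols 4-5 -> covers
Count covering = 1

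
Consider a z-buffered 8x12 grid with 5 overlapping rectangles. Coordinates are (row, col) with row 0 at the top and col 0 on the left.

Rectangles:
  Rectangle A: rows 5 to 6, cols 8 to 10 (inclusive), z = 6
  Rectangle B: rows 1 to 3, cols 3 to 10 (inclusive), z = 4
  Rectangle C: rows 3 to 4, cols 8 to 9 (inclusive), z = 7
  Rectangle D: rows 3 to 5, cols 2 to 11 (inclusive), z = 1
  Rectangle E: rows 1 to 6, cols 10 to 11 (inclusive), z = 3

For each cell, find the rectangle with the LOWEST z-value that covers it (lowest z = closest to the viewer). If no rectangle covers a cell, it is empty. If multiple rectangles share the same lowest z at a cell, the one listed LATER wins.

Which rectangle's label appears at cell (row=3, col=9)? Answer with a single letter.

Answer: D

Derivation:
Check cell (3,9):
  A: rows 5-6 cols 8-10 -> outside (row miss)
  B: rows 1-3 cols 3-10 z=4 -> covers; best now B (z=4)
  C: rows 3-4 cols 8-9 z=7 -> covers; best now B (z=4)
  D: rows 3-5 cols 2-11 z=1 -> covers; best now D (z=1)
  E: rows 1-6 cols 10-11 -> outside (col miss)
Winner: D at z=1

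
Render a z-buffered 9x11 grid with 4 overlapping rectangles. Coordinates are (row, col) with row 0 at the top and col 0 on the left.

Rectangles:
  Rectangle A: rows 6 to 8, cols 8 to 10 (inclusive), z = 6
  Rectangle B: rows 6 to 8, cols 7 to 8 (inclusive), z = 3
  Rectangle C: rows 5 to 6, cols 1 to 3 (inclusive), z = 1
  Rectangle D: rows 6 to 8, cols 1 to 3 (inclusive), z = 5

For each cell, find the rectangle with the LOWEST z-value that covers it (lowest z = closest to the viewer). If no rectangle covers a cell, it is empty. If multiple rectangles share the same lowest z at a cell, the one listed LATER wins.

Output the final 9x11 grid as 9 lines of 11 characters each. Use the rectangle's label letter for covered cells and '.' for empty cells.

...........
...........
...........
...........
...........
.CCC.......
.CCC...BBAA
.DDD...BBAA
.DDD...BBAA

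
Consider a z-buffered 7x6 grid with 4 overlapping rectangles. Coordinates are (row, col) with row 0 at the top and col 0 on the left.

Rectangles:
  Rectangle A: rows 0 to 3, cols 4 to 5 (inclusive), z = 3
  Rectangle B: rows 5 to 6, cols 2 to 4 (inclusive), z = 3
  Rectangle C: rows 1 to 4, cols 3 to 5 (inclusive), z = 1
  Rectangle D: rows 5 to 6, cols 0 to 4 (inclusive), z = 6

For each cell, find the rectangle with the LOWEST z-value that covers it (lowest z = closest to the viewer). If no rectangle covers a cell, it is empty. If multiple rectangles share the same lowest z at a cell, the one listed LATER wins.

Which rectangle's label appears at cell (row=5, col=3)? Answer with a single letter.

Check cell (5,3):
  A: rows 0-3 cols 4-5 -> outside (row miss)
  B: rows 5-6 cols 2-4 z=3 -> covers; best now B (z=3)
  C: rows 1-4 cols 3-5 -> outside (row miss)
  D: rows 5-6 cols 0-4 z=6 -> covers; best now B (z=3)
Winner: B at z=3

Answer: B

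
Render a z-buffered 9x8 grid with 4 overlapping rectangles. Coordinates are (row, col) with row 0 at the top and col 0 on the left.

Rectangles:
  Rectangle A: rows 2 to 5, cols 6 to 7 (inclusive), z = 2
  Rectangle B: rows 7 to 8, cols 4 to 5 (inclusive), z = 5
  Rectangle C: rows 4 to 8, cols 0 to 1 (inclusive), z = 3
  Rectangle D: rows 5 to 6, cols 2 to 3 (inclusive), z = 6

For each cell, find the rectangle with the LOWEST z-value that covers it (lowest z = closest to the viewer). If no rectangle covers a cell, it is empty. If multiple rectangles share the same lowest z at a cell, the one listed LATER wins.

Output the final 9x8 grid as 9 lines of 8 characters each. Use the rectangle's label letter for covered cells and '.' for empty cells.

........
........
......AA
......AA
CC....AA
CCDD..AA
CCDD....
CC..BB..
CC..BB..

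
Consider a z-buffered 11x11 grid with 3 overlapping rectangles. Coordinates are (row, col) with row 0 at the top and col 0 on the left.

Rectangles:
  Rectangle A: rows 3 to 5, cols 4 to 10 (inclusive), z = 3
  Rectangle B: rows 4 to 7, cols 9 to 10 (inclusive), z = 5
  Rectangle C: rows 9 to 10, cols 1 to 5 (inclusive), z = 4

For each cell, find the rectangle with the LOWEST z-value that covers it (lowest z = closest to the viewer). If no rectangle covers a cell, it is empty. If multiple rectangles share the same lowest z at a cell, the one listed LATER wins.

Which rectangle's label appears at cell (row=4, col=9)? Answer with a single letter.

Check cell (4,9):
  A: rows 3-5 cols 4-10 z=3 -> covers; best now A (z=3)
  B: rows 4-7 cols 9-10 z=5 -> covers; best now A (z=3)
  C: rows 9-10 cols 1-5 -> outside (row miss)
Winner: A at z=3

Answer: A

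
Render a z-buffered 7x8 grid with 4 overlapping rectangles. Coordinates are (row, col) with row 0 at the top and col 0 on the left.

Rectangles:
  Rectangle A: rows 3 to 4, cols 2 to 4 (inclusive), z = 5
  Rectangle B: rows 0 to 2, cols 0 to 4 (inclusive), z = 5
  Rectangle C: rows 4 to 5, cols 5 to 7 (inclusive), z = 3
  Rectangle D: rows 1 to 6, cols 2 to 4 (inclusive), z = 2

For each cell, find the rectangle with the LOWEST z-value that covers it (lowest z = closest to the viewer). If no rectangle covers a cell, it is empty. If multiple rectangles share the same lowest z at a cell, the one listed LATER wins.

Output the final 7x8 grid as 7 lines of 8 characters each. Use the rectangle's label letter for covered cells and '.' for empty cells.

BBBBB...
BBDDD...
BBDDD...
..DDD...
..DDDCCC
..DDDCCC
..DDD...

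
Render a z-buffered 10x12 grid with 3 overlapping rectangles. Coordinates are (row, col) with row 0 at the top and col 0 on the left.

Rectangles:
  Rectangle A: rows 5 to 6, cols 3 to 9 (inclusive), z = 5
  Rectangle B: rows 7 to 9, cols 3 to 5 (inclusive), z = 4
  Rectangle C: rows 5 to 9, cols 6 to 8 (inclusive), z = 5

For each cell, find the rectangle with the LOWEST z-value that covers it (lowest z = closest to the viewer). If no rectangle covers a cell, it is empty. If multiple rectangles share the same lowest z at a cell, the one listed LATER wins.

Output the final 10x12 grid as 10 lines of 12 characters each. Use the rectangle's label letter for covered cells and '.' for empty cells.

............
............
............
............
............
...AAACCCA..
...AAACCCA..
...BBBCCC...
...BBBCCC...
...BBBCCC...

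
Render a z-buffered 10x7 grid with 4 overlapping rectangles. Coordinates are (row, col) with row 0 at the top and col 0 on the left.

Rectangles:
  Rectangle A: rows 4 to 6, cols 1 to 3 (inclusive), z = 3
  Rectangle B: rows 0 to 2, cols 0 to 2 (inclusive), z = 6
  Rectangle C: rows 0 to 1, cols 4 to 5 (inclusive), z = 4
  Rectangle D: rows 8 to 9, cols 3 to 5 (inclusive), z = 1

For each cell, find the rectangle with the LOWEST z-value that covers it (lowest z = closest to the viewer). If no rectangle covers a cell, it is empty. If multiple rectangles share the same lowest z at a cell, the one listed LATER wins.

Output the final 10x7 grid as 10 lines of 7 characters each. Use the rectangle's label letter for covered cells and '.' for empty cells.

BBB.CC.
BBB.CC.
BBB....
.......
.AAA...
.AAA...
.AAA...
.......
...DDD.
...DDD.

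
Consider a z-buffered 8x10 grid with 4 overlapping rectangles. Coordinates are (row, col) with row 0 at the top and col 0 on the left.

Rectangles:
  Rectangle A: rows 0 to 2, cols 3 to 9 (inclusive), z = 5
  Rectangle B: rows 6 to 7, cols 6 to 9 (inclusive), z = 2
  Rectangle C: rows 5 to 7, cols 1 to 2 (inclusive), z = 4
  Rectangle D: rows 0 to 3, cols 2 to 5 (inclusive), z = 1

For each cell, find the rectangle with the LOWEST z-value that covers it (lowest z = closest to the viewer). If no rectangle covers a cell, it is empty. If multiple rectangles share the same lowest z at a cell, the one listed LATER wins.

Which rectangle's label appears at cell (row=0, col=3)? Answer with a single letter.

Check cell (0,3):
  A: rows 0-2 cols 3-9 z=5 -> covers; best now A (z=5)
  B: rows 6-7 cols 6-9 -> outside (row miss)
  C: rows 5-7 cols 1-2 -> outside (row miss)
  D: rows 0-3 cols 2-5 z=1 -> covers; best now D (z=1)
Winner: D at z=1

Answer: D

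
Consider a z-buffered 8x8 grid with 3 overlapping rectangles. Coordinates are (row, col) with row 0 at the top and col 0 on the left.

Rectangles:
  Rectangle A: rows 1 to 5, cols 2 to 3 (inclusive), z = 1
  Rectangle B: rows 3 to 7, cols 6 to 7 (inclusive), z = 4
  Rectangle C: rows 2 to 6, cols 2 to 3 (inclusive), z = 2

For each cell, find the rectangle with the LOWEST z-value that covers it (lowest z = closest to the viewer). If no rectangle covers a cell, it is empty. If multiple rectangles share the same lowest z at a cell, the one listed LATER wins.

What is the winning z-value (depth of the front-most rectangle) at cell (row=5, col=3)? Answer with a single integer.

Check cell (5,3):
  A: rows 1-5 cols 2-3 z=1 -> covers; best now A (z=1)
  B: rows 3-7 cols 6-7 -> outside (col miss)
  C: rows 2-6 cols 2-3 z=2 -> covers; best now A (z=1)
Winner: A at z=1

Answer: 1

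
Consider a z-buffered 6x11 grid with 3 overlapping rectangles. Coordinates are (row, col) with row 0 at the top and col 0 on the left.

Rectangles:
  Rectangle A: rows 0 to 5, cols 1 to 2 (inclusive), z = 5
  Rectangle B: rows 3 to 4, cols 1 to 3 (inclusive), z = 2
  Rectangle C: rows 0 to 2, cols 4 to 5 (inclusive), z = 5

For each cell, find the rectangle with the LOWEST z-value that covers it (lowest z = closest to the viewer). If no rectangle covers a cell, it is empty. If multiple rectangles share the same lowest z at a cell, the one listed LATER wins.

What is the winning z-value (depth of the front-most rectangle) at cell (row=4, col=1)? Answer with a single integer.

Check cell (4,1):
  A: rows 0-5 cols 1-2 z=5 -> covers; best now A (z=5)
  B: rows 3-4 cols 1-3 z=2 -> covers; best now B (z=2)
  C: rows 0-2 cols 4-5 -> outside (row miss)
Winner: B at z=2

Answer: 2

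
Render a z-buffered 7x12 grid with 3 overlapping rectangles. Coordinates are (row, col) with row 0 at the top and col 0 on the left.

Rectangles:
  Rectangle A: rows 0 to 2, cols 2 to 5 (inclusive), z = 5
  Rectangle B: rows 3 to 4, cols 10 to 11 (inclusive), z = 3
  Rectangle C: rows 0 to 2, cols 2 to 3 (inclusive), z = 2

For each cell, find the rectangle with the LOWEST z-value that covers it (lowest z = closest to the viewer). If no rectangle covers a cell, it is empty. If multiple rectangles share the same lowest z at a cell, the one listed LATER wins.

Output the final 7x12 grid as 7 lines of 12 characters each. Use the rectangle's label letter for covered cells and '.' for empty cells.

..CCAA......
..CCAA......
..CCAA......
..........BB
..........BB
............
............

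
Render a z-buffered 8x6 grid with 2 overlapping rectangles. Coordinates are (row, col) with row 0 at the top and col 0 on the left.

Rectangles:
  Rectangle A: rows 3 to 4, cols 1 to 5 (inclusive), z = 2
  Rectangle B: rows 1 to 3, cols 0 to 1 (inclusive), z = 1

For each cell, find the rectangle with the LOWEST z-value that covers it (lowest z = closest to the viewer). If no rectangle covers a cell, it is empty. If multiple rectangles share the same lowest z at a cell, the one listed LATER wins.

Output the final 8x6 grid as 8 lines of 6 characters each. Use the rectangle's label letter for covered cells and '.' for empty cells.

......
BB....
BB....
BBAAAA
.AAAAA
......
......
......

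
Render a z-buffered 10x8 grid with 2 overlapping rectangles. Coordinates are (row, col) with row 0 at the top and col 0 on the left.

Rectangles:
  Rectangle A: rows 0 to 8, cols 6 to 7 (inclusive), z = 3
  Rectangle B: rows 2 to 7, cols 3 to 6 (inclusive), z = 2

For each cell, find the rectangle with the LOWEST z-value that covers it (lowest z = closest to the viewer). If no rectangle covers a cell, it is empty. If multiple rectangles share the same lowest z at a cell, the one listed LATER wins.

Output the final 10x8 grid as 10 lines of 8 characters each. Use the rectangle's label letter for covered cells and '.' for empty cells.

......AA
......AA
...BBBBA
...BBBBA
...BBBBA
...BBBBA
...BBBBA
...BBBBA
......AA
........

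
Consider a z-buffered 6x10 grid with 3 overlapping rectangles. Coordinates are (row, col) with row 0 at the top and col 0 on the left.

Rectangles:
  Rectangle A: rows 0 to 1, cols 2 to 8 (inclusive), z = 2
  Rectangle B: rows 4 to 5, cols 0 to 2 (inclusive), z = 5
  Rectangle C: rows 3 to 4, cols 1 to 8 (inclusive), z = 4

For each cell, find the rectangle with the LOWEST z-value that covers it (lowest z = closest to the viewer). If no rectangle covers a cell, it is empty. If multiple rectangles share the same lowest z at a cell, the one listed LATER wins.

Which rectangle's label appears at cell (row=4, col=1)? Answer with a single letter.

Check cell (4,1):
  A: rows 0-1 cols 2-8 -> outside (row miss)
  B: rows 4-5 cols 0-2 z=5 -> covers; best now B (z=5)
  C: rows 3-4 cols 1-8 z=4 -> covers; best now C (z=4)
Winner: C at z=4

Answer: C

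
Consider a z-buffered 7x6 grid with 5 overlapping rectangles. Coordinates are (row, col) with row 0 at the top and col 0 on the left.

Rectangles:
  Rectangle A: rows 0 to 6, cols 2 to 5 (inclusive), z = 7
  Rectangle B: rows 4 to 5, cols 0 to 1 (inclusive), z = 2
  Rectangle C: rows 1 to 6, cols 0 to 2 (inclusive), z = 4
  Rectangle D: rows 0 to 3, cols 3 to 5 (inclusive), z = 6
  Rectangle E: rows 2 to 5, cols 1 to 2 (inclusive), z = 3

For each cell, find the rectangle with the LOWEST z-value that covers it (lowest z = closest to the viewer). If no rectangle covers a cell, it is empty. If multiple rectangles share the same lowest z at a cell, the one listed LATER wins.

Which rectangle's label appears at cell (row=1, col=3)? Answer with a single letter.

Answer: D

Derivation:
Check cell (1,3):
  A: rows 0-6 cols 2-5 z=7 -> covers; best now A (z=7)
  B: rows 4-5 cols 0-1 -> outside (row miss)
  C: rows 1-6 cols 0-2 -> outside (col miss)
  D: rows 0-3 cols 3-5 z=6 -> covers; best now D (z=6)
  E: rows 2-5 cols 1-2 -> outside (row miss)
Winner: D at z=6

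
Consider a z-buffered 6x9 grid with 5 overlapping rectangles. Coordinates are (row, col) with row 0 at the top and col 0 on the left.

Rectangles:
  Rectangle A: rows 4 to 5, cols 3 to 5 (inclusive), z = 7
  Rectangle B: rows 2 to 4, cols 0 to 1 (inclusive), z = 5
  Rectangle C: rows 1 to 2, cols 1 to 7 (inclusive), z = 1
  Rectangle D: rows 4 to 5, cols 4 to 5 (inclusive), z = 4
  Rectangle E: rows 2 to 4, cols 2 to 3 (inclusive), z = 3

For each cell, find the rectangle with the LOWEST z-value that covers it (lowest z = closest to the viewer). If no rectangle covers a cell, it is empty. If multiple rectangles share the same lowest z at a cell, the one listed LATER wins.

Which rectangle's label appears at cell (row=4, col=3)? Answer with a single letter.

Answer: E

Derivation:
Check cell (4,3):
  A: rows 4-5 cols 3-5 z=7 -> covers; best now A (z=7)
  B: rows 2-4 cols 0-1 -> outside (col miss)
  C: rows 1-2 cols 1-7 -> outside (row miss)
  D: rows 4-5 cols 4-5 -> outside (col miss)
  E: rows 2-4 cols 2-3 z=3 -> covers; best now E (z=3)
Winner: E at z=3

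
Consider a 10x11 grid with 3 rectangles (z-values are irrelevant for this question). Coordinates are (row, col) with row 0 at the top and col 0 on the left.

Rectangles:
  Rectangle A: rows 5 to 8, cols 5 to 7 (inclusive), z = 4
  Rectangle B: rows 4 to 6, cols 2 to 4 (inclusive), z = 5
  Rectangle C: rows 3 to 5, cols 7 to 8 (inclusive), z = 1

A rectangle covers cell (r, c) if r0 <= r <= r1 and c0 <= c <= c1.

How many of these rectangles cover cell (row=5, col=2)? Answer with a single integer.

Check cell (5,2):
  A: rows 5-8 cols 5-7 -> outside (col miss)
  B: rows 4-6 cols 2-4 -> covers
  C: rows 3-5 cols 7-8 -> outside (col miss)
Count covering = 1

Answer: 1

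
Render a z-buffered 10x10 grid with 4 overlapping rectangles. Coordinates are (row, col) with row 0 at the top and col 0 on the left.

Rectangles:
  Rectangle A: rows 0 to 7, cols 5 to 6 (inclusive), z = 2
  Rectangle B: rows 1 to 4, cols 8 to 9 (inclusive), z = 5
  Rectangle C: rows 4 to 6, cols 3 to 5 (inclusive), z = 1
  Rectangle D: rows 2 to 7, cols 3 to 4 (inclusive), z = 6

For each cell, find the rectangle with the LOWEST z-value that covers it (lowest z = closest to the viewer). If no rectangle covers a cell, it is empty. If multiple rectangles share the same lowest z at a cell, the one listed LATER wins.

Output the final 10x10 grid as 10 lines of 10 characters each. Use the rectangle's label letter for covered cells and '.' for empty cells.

.....AA...
.....AA.BB
...DDAA.BB
...DDAA.BB
...CCCA.BB
...CCCA...
...CCCA...
...DDAA...
..........
..........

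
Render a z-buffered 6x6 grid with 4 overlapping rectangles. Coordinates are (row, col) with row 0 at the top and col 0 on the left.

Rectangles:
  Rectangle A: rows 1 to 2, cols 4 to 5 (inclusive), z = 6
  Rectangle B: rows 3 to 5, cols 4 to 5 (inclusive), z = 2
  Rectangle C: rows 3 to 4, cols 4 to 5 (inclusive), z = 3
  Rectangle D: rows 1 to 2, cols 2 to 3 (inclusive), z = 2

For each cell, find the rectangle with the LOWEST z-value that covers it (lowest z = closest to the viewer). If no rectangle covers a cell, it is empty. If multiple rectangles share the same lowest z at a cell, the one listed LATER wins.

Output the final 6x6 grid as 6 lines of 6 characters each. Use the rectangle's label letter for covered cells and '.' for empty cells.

......
..DDAA
..DDAA
....BB
....BB
....BB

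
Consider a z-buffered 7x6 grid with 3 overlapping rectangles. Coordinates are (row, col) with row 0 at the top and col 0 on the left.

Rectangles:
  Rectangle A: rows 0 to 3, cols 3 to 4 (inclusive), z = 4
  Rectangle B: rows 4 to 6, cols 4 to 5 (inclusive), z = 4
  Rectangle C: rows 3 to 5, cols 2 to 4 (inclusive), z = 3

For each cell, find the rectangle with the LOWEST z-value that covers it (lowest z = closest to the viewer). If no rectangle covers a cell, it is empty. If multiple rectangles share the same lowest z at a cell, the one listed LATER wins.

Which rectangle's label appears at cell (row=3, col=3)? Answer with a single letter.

Answer: C

Derivation:
Check cell (3,3):
  A: rows 0-3 cols 3-4 z=4 -> covers; best now A (z=4)
  B: rows 4-6 cols 4-5 -> outside (row miss)
  C: rows 3-5 cols 2-4 z=3 -> covers; best now C (z=3)
Winner: C at z=3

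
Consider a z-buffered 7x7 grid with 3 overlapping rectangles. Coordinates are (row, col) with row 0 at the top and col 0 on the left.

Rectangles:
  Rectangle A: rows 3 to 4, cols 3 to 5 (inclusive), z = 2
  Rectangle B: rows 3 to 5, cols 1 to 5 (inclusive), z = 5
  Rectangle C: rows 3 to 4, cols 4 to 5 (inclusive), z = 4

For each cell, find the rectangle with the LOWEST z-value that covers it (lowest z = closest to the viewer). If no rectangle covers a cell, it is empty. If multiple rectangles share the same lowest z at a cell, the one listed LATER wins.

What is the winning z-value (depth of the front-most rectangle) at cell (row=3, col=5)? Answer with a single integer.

Check cell (3,5):
  A: rows 3-4 cols 3-5 z=2 -> covers; best now A (z=2)
  B: rows 3-5 cols 1-5 z=5 -> covers; best now A (z=2)
  C: rows 3-4 cols 4-5 z=4 -> covers; best now A (z=2)
Winner: A at z=2

Answer: 2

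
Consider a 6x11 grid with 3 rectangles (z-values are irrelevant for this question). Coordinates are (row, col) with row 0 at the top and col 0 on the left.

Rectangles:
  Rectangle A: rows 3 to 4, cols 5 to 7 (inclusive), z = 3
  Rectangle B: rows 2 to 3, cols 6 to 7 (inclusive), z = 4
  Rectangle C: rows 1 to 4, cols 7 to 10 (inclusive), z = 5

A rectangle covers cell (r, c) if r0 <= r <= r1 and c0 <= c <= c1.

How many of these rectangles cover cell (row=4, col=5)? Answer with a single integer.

Answer: 1

Derivation:
Check cell (4,5):
  A: rows 3-4 cols 5-7 -> covers
  B: rows 2-3 cols 6-7 -> outside (row miss)
  C: rows 1-4 cols 7-10 -> outside (col miss)
Count covering = 1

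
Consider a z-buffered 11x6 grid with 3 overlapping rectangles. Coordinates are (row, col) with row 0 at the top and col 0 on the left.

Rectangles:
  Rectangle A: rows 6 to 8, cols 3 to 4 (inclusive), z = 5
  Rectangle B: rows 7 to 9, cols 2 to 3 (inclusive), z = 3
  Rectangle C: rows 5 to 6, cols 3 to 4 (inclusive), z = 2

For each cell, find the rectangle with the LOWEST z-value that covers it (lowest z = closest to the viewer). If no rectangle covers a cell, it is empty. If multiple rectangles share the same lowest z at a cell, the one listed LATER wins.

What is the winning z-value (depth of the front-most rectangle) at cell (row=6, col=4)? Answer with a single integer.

Answer: 2

Derivation:
Check cell (6,4):
  A: rows 6-8 cols 3-4 z=5 -> covers; best now A (z=5)
  B: rows 7-9 cols 2-3 -> outside (row miss)
  C: rows 5-6 cols 3-4 z=2 -> covers; best now C (z=2)
Winner: C at z=2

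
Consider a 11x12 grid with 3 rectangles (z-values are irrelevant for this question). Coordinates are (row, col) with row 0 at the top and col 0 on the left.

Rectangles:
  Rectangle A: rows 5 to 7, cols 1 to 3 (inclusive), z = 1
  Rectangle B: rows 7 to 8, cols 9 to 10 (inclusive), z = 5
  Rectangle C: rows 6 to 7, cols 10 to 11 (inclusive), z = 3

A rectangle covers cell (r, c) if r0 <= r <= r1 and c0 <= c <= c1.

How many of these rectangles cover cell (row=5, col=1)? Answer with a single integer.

Check cell (5,1):
  A: rows 5-7 cols 1-3 -> covers
  B: rows 7-8 cols 9-10 -> outside (row miss)
  C: rows 6-7 cols 10-11 -> outside (row miss)
Count covering = 1

Answer: 1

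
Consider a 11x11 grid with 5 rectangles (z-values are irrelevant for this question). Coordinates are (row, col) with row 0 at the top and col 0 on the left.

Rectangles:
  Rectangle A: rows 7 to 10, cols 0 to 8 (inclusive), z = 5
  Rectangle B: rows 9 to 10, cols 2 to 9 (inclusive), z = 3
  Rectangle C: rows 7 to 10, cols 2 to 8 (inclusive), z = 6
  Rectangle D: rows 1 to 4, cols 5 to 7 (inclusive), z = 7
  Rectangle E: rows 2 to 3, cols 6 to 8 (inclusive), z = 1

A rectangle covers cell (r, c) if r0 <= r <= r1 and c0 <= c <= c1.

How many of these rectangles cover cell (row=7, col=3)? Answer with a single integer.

Answer: 2

Derivation:
Check cell (7,3):
  A: rows 7-10 cols 0-8 -> covers
  B: rows 9-10 cols 2-9 -> outside (row miss)
  C: rows 7-10 cols 2-8 -> covers
  D: rows 1-4 cols 5-7 -> outside (row miss)
  E: rows 2-3 cols 6-8 -> outside (row miss)
Count covering = 2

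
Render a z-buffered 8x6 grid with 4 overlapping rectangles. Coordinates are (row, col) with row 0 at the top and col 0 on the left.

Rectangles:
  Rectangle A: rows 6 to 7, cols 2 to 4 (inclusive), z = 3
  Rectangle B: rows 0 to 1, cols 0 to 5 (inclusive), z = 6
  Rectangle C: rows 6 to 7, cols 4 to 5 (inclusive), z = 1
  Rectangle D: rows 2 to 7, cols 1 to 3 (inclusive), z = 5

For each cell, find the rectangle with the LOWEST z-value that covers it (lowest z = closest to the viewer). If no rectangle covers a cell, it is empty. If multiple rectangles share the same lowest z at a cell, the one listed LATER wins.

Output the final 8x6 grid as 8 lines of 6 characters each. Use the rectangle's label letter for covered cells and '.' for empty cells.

BBBBBB
BBBBBB
.DDD..
.DDD..
.DDD..
.DDD..
.DAACC
.DAACC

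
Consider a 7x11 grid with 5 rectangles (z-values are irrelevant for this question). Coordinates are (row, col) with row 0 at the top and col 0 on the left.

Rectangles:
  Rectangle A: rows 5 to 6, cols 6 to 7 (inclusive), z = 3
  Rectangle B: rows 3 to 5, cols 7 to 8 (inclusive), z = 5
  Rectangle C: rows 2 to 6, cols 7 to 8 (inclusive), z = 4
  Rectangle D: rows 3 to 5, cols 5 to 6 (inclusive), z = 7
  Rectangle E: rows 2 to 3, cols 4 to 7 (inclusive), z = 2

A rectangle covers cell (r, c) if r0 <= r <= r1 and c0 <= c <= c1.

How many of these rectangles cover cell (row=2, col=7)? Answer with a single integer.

Check cell (2,7):
  A: rows 5-6 cols 6-7 -> outside (row miss)
  B: rows 3-5 cols 7-8 -> outside (row miss)
  C: rows 2-6 cols 7-8 -> covers
  D: rows 3-5 cols 5-6 -> outside (row miss)
  E: rows 2-3 cols 4-7 -> covers
Count covering = 2

Answer: 2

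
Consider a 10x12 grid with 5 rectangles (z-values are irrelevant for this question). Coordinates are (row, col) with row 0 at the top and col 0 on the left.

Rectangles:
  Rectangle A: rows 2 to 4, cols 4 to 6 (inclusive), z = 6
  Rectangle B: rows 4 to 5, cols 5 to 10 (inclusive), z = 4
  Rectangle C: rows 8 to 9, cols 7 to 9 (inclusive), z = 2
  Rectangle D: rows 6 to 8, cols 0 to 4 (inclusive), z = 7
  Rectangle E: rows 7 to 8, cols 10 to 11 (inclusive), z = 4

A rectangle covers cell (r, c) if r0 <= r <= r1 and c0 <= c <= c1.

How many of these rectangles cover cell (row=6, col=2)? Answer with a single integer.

Answer: 1

Derivation:
Check cell (6,2):
  A: rows 2-4 cols 4-6 -> outside (row miss)
  B: rows 4-5 cols 5-10 -> outside (row miss)
  C: rows 8-9 cols 7-9 -> outside (row miss)
  D: rows 6-8 cols 0-4 -> covers
  E: rows 7-8 cols 10-11 -> outside (row miss)
Count covering = 1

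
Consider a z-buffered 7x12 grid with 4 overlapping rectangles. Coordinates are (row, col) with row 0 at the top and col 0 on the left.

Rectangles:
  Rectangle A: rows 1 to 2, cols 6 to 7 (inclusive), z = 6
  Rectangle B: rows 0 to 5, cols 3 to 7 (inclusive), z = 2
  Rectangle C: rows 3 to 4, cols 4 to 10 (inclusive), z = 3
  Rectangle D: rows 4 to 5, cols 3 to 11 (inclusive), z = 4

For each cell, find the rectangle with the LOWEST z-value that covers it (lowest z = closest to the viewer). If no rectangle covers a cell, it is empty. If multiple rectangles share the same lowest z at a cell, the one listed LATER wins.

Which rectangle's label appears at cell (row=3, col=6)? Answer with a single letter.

Answer: B

Derivation:
Check cell (3,6):
  A: rows 1-2 cols 6-7 -> outside (row miss)
  B: rows 0-5 cols 3-7 z=2 -> covers; best now B (z=2)
  C: rows 3-4 cols 4-10 z=3 -> covers; best now B (z=2)
  D: rows 4-5 cols 3-11 -> outside (row miss)
Winner: B at z=2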